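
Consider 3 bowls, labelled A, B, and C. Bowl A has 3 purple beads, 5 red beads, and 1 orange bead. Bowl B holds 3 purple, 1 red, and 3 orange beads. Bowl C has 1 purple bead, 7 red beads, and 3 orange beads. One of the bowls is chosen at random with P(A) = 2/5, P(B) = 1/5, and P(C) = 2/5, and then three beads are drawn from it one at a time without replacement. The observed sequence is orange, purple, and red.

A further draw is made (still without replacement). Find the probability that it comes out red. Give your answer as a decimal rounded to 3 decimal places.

For each hypothesis, P(data | H) works out to: P(data | bowl A) = (1/9)(3/8)(5/7) = 0.029762; P(data | bowl B) = (3/7)(3/6)(1/5) = 0.042857; P(data | bowl C) = (3/11)(1/10)(7/9) = 0.021212.
Weighting by the prior gives 2/5 · 0.029762 = 0.011905, 1/5 · 0.042857 = 0.0085714, 2/5 · 0.021212 = 0.0084848; these sum to 0.028961.
Normalising, the posterior is P(bowl A | data) = 0.41106, P(bowl B | data) = 0.29596, P(bowl C | data) = 0.29297.
The predictive probability is P(red next | data) = (2/3)(0.41106) + (0)(0.29596) + (3/4)(0.29297) = 0.49377.

0.494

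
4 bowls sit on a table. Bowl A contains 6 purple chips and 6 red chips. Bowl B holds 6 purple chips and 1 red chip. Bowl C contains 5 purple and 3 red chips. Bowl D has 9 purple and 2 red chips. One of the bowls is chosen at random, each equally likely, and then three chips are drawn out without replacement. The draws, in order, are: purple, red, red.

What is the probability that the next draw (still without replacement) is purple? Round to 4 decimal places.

0.6782

Compute the likelihood of the observed sequence for each case: P(data | bowl A) = (6/12)(6/11)(5/10) = 0.13636; P(data | bowl B) = (6/7)(1/6)(0/5) = 0; P(data | bowl C) = (5/8)(3/7)(2/6) = 0.089286; P(data | bowl D) = (9/11)(2/10)(1/9) = 0.018182.
The prior-weighted likelihoods are 1/4 · 0.13636 = 0.034091, 1/4 · 0 = 0, 1/4 · 0.089286 = 0.022321, 1/4 · 0.018182 = 0.0045455; with total 0.060958.
Dividing through by the total gives posterior P(bowl A | data) = 0.55925, P(bowl B | data) = 0, P(bowl C | data) = 0.36618, P(bowl D | data) = 0.074567.
The predictive probability is P(purple next | data) = (5/9)(0.55925) + (4/5)(0.36618) + (1)(0.074567) = 0.67821.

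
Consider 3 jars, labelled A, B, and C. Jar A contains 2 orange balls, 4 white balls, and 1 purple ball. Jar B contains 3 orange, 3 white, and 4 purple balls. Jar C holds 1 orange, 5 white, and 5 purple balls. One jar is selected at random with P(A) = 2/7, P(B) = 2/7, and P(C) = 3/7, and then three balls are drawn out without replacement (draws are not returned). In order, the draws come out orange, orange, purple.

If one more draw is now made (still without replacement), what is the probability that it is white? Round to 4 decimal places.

0.5556

The likelihood of the observed sequence under each hypothesis: P(data | jar A) = (2/7)(1/6)(1/5) = 1/105; P(data | jar B) = (3/10)(2/9)(4/8) = 1/30; P(data | jar C) = (1/11)(0/10) = 0.
The prior-weighted likelihoods are 2/7 · 1/105 = 2/735, 2/7 · 1/30 = 1/105, 3/7 · 0 = 0; with total 3/245.
The posterior is then P(jar A | data) = 2/9, P(jar B | data) = 7/9, P(jar C | data) = 0.
The predictive probability is P(white next | data) = (1)(2/9) + (3/7)(7/9) = 5/9.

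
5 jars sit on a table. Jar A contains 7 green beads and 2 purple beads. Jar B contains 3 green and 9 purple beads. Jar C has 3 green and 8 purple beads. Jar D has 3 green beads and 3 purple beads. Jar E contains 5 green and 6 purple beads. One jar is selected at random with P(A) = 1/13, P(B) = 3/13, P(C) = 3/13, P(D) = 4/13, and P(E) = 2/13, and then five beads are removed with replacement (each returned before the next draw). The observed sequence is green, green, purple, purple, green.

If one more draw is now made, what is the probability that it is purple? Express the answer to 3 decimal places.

0.538

Under each hypothesis, the probability of the observed sequence is: P(data | jar A) = (7/9)(7/9)(2/9)(2/9)(7/9) = 0.023235; P(data | jar B) = (3/12)(3/12)(9/12)(9/12)(3/12) = 0.0087891; P(data | jar C) = (3/11)(3/11)(8/11)(8/11)(3/11) = 0.01073; P(data | jar D) = (3/6)(3/6)(3/6)(3/6)(3/6) = 0.03125; P(data | jar E) = (5/11)(5/11)(6/11)(6/11)(5/11) = 0.027941.
Weighting by the prior gives 1/13 · 0.023235 = 0.0017873, 3/13 · 0.0087891 = 0.0020282, 3/13 · 0.01073 = 0.002476, 4/13 · 0.03125 = 0.0096154, 2/13 · 0.027941 = 0.0042987; these sum to 0.020206.
The posterior is then P(jar A | data) = 0.088456, P(jar B | data) = 0.10038, P(jar C | data) = 0.12254, P(jar D | data) = 0.47588, P(jar E | data) = 0.21275.
The predictive probability is P(purple next | data) = (2/9)(0.088456) + (3/4)(0.10038) + (8/11)(0.12254) + (1/2)(0.47588) + (6/11)(0.21275) = 0.53804.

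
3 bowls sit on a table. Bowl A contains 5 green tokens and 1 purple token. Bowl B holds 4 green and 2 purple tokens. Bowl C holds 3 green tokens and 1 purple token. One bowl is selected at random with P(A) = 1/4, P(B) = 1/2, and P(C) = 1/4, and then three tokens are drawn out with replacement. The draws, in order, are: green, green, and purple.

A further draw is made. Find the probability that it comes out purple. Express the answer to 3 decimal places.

Compute the likelihood of the observed sequence for each case: P(data | bowl A) = (5/6)(5/6)(1/6) = 0.11574; P(data | bowl B) = (4/6)(4/6)(2/6) = 0.14815; P(data | bowl C) = (3/4)(3/4)(1/4) = 0.14062.
The prior-weighted likelihoods are 1/4 · 0.11574 = 0.028935, 1/2 · 0.14815 = 0.074074, 1/4 · 0.14062 = 0.035156; summing to 0.13817.
Dividing through by the total gives posterior P(bowl A | data) = 0.20942, P(bowl B | data) = 0.53613, P(bowl C | data) = 0.25445.
So P(purple next | data) = Σ P(purple next | H) P(H | data) = (1/6)(0.20942) + (1/3)(0.53613) + (1/4)(0.25445) = 0.27723.

0.277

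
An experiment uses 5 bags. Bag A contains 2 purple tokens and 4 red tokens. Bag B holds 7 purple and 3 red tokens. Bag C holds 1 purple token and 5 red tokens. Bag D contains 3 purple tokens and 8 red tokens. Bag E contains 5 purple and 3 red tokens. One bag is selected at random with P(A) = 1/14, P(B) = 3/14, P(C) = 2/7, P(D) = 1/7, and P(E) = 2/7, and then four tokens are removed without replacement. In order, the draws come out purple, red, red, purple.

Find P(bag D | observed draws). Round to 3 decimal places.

Compute the likelihood of the observed sequence for each case: P(data | bag A) = (2/6)(4/5)(3/4)(1/3) = 0.066667; P(data | bag B) = (7/10)(3/9)(2/8)(6/7) = 0.05; P(data | bag C) = (1/6)(5/5)(4/4)(0/3) = 0; P(data | bag D) = (3/11)(8/10)(7/9)(2/8) = 0.042424; P(data | bag E) = (5/8)(3/7)(2/6)(4/5) = 0.071429.
The prior-weighted likelihoods are 1/14 · 0.066667 = 0.0047619, 3/14 · 0.05 = 0.010714, 2/7 · 0 = 0, 1/7 · 0.042424 = 0.0060606, 2/7 · 0.071429 = 0.020408; with total 0.041945.
Therefore the posterior P(bag D | data) = (0.0060606) / (0.041945) = 0.14449.

0.144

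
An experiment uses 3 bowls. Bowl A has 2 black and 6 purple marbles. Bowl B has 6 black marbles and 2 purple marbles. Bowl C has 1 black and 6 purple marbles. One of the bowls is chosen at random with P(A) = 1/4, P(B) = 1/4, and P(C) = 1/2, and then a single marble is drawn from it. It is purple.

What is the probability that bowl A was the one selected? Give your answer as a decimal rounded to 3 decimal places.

Compute the likelihood of this draw for each case: P(data | bowl A) = (6/8) = 3/4; P(data | bowl B) = (2/8) = 1/4; P(data | bowl C) = (6/7) = 6/7.
Multiplying each by its prior: 1/4 · 3/4 = 3/16, 1/4 · 1/4 = 1/16, 1/2 · 6/7 = 3/7; summing to 19/28.
Hence P(bowl A | data) = (3/16) / (19/28) = 21/76.

0.276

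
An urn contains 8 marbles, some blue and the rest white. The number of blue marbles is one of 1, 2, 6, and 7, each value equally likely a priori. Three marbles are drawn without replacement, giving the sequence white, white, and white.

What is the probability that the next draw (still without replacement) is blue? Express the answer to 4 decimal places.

The likelihood of the observed sequence under each hypothesis: P(data | r = 1) = (7/8)(6/7)(5/6) = 5/8; P(data | r = 2) = (6/8)(5/7)(4/6) = 5/14; P(data | r = 6) = (2/8)(1/7)(0/6) = 0; P(data | r = 7) = (1/8)(0/7) = 0.
The prior-weighted likelihoods are 1/4 · 5/8 = 5/32, 1/4 · 5/14 = 5/56, 1/4 · 0 = 0, 1/4 · 0 = 0; summing to 55/224.
The posterior is then P(r = 1 | data) = 7/11, P(r = 2 | data) = 4/11, P(r = 6 | data) = 0, P(r = 7 | data) = 0.
So P(blue next | data) = Σ P(blue next | H) P(H | data) = (1/5)(7/11) + (2/5)(4/11) = 3/11.

0.2727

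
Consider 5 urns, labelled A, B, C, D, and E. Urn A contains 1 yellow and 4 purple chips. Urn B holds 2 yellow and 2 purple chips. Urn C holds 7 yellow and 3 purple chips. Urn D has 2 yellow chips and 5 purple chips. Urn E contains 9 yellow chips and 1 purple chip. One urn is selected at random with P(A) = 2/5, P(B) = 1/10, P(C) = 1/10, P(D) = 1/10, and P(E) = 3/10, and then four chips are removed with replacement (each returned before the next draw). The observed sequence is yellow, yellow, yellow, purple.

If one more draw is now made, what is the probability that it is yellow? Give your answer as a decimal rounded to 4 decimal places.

0.7271

Compute the likelihood of the observed sequence for each case: P(data | urn A) = (1/5)(1/5)(1/5)(4/5) = 0.0064; P(data | urn B) = (2/4)(2/4)(2/4)(2/4) = 0.0625; P(data | urn C) = (7/10)(7/10)(7/10)(3/10) = 0.1029; P(data | urn D) = (2/7)(2/7)(2/7)(5/7) = 0.01666; P(data | urn E) = (9/10)(9/10)(9/10)(1/10) = 0.0729.
Multiplying each by its prior: 2/5 · 0.0064 = 0.00256, 1/10 · 0.0625 = 0.00625, 1/10 · 0.1029 = 0.01029, 1/10 · 0.01666 = 0.001666, 3/10 · 0.0729 = 0.02187; summing to 0.042636.
Normalising, the posterior is P(urn A | data) = 0.060043, P(urn B | data) = 0.14659, P(urn C | data) = 0.24135, P(urn D | data) = 0.039074, P(urn E | data) = 0.51295.
Averaging over the posterior, P(yellow next | data) = (1/5)(0.060043) + (1/2)(0.14659) + (7/10)(0.24135) + (2/7)(0.039074) + (9/10)(0.51295) = 0.72706.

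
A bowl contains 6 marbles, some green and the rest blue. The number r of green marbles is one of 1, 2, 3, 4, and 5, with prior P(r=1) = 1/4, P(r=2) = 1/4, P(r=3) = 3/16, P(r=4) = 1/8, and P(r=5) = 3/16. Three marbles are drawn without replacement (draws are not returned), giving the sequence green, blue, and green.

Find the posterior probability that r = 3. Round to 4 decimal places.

The likelihood of the observed sequence under each hypothesis: P(data | r = 1) = (1/6)(5/5)(0/4) = 0; P(data | r = 2) = (2/6)(4/5)(1/4) = 1/15; P(data | r = 3) = (3/6)(3/5)(2/4) = 3/20; P(data | r = 4) = (4/6)(2/5)(3/4) = 1/5; P(data | r = 5) = (5/6)(1/5)(4/4) = 1/6.
Weighting by the prior gives 1/4 · 0 = 0, 1/4 · 1/15 = 1/60, 3/16 · 3/20 = 9/320, 1/8 · 1/5 = 1/40, 3/16 · 1/6 = 1/32; with total 97/960.
Therefore the posterior P(r = 3 | data) = (9/320) / (97/960) = 27/97.

0.2784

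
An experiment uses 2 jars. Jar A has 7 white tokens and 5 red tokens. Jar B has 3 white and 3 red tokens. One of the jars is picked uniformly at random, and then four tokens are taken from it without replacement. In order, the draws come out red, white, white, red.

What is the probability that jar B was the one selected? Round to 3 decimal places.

0.586

Under each hypothesis, the probability of the observed sequence is: P(data | jar A) = (5/12)(7/11)(6/10)(4/9) = 0.070707; P(data | jar B) = (3/6)(3/5)(2/4)(2/3) = 0.1.
The prior-weighted likelihoods are 1/2 · 0.070707 = 0.035354, 1/2 · 0.1 = 0.05; these sum to 0.085354.
So P(jar B | data) = (0.05) / (0.085354) = 0.5858.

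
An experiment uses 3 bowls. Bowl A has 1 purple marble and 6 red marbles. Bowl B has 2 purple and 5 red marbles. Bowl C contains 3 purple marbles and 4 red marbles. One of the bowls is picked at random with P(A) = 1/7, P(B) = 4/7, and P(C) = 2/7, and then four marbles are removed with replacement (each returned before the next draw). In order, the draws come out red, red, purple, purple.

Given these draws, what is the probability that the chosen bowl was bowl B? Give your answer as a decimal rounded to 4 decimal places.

Under each hypothesis, the probability of the observed sequence is: P(data | bowl A) = (6/7)(6/7)(1/7)(1/7) = 0.014994; P(data | bowl B) = (5/7)(5/7)(2/7)(2/7) = 0.041649; P(data | bowl C) = (4/7)(4/7)(3/7)(3/7) = 0.059975.
Weighting by the prior gives 1/7 · 0.014994 = 0.002142, 4/7 · 0.041649 = 0.0238, 2/7 · 0.059975 = 0.017136; with total 0.043077.
Hence P(bowl B | data) = (0.0238) / (0.043077) = 0.55249.

0.5525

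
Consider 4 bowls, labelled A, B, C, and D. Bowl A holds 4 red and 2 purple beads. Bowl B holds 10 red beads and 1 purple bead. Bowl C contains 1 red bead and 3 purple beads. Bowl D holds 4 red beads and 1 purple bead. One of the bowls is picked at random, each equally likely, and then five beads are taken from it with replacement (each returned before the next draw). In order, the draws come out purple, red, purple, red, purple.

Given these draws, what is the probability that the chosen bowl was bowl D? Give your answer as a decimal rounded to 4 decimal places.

Compute the likelihood of the observed sequence for each case: P(data | bowl A) = (2/6)(4/6)(2/6)(4/6)(2/6) = 0.016461; P(data | bowl B) = (1/11)(10/11)(1/11)(10/11)(1/11) = 0.00062092; P(data | bowl C) = (3/4)(1/4)(3/4)(1/4)(3/4) = 0.026367; P(data | bowl D) = (1/5)(4/5)(1/5)(4/5)(1/5) = 0.00512.
Multiplying each by its prior: 1/4 · 0.016461 = 0.0041152, 1/4 · 0.00062092 = 0.00015523, 1/4 · 0.026367 = 0.0065918, 1/4 · 0.00512 = 0.00128; summing to 0.012142.
By Bayes' rule, P(bowl D | data) = (0.00128) / (0.012142) = 0.10542.

0.1054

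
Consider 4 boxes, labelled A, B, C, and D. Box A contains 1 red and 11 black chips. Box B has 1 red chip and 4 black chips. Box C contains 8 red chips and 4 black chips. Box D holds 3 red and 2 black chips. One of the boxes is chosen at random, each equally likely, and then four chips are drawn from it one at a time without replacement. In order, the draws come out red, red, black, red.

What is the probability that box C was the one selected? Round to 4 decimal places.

Under each hypothesis, the probability of the observed sequence is: P(data | box A) = (1/12)(0/11) = 0; P(data | box B) = (1/5)(0/4) = 0; P(data | box C) = (8/12)(7/11)(4/10)(6/9) = 0.11313; P(data | box D) = (3/5)(2/4)(2/3)(1/2) = 0.1.
Multiplying each by its prior: 1/4 · 0 = 0, 1/4 · 0 = 0, 1/4 · 0.11313 = 0.028283, 1/4 · 0.1 = 0.025; with total 0.053283.
Therefore the posterior P(box C | data) = (0.028283) / (0.053283) = 0.53081.

0.5308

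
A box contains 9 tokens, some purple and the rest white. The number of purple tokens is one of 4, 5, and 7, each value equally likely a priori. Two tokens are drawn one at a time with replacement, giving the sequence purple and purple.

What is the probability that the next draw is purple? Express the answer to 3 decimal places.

For each hypothesis, P(data | H) works out to: P(data | r = 4) = (4/9)(4/9) = 16/81; P(data | r = 5) = (5/9)(5/9) = 25/81; P(data | r = 7) = (7/9)(7/9) = 49/81.
Weighting by the prior gives 1/3 · 16/81 = 16/243, 1/3 · 25/81 = 25/243, 1/3 · 49/81 = 49/243; with total 10/27.
Normalising, the posterior is P(r = 4 | data) = 8/45, P(r = 5 | data) = 5/18, P(r = 7 | data) = 49/90.
Averaging over the posterior, P(purple next | data) = (4/9)(8/45) + (5/9)(5/18) + (7/9)(49/90) = 266/405.

0.657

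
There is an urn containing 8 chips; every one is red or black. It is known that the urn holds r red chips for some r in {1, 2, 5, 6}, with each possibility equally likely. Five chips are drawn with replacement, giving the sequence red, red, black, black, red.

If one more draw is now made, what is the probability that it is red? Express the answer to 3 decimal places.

The likelihood of the observed sequence under each hypothesis: P(data | r = 1) = (1/8)(1/8)(7/8)(7/8)(1/8) = 0.0014954; P(data | r = 2) = (2/8)(2/8)(6/8)(6/8)(2/8) = 0.0087891; P(data | r = 5) = (5/8)(5/8)(3/8)(3/8)(5/8) = 0.034332; P(data | r = 6) = (6/8)(6/8)(2/8)(2/8)(6/8) = 0.026367.
Weighting by the prior gives 1/4 · 0.0014954 = 0.00037384, 1/4 · 0.0087891 = 0.0021973, 1/4 · 0.034332 = 0.0085831, 1/4 · 0.026367 = 0.0065918; these sum to 0.017746.
Normalising, the posterior is P(r = 1 | data) = 0.021066, P(r = 2 | data) = 0.12382, P(r = 5 | data) = 0.48366, P(r = 6 | data) = 0.37145.
Averaging over the posterior, P(red next | data) = (1/8)(0.021066) + (1/4)(0.12382) + (5/8)(0.48366) + (3/4)(0.37145) = 0.61447.

0.614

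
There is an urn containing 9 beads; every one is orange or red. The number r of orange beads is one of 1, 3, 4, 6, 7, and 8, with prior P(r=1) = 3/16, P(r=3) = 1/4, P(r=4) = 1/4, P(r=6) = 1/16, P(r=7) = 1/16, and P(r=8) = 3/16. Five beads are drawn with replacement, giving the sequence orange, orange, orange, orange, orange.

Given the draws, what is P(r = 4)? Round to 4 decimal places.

0.0320

Under each hypothesis, the probability of the observed sequence is: P(data | r = 1) = (1/9)(1/9)(1/9)(1/9)(1/9) = 1.6935e-05; P(data | r = 3) = (3/9)(3/9)(3/9)(3/9)(3/9) = 0.0041152; P(data | r = 4) = (4/9)(4/9)(4/9)(4/9)(4/9) = 0.017342; P(data | r = 6) = (6/9)(6/9)(6/9)(6/9)(6/9) = 0.13169; P(data | r = 7) = (7/9)(7/9)(7/9)(7/9)(7/9) = 0.28463; P(data | r = 8) = (8/9)(8/9)(8/9)(8/9)(8/9) = 0.55493.
The prior-weighted likelihoods are 3/16 · 1.6935e-05 = 3.1753e-06, 1/4 · 0.0041152 = 0.0010288, 1/4 · 0.017342 = 0.0043354, 1/16 · 0.13169 = 0.0082305, 1/16 · 0.28463 = 0.017789, 3/16 · 0.55493 = 0.10405; summing to 0.13544.
By Bayes' rule, P(r = 4 | data) = (0.0043354) / (0.13544) = 0.032011.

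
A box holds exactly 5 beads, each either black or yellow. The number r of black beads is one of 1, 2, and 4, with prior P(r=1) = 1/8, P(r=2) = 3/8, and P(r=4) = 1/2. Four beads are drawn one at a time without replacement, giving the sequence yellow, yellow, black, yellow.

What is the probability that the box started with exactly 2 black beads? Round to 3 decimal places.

0.600

Under each hypothesis, the probability of the observed sequence is: P(data | r = 1) = (4/5)(3/4)(1/3)(2/2) = 1/5; P(data | r = 2) = (3/5)(2/4)(2/3)(1/2) = 1/10; P(data | r = 4) = (1/5)(0/4) = 0.
Multiplying each by its prior: 1/8 · 1/5 = 1/40, 3/8 · 1/10 = 3/80, 1/2 · 0 = 0; these sum to 1/16.
By Bayes' rule, P(r = 2 | data) = (3/80) / (1/16) = 3/5.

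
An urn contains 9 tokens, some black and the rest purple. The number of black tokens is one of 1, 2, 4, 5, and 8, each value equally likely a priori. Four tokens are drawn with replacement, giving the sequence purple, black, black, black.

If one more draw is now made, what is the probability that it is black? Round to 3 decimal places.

0.636

The likelihood of the observed sequence under each hypothesis: P(data | r = 1) = (8/9)(1/9)(1/9)(1/9) = 0.0012193; P(data | r = 2) = (7/9)(2/9)(2/9)(2/9) = 0.0085353; P(data | r = 4) = (5/9)(4/9)(4/9)(4/9) = 0.048773; P(data | r = 5) = (4/9)(5/9)(5/9)(5/9) = 0.076208; P(data | r = 8) = (1/9)(8/9)(8/9)(8/9) = 0.078037.
Multiplying each by its prior: 1/5 · 0.0012193 = 0.00024387, 1/5 · 0.0085353 = 0.0017071, 1/5 · 0.048773 = 0.0097546, 1/5 · 0.076208 = 0.015242, 1/5 · 0.078037 = 0.015607; these sum to 0.042554.
Dividing through by the total gives posterior P(r = 1 | data) = 0.0057307, P(r = 2 | data) = 0.040115, P(r = 4 | data) = 0.22923, P(r = 5 | data) = 0.35817, P(r = 8 | data) = 0.36676.
Averaging over the posterior, P(black next | data) = (1/9)(0.0057307) + (2/9)(0.040115) + (4/9)(0.22923) + (5/9)(0.35817) + (8/9)(0.36676) = 0.63642.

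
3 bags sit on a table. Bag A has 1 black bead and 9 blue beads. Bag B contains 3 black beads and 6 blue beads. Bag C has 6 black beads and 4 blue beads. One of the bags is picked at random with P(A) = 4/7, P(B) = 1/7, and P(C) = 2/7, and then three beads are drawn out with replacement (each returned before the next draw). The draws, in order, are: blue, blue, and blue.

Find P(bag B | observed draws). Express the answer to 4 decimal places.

0.0887

Under each hypothesis, the probability of the observed sequence is: P(data | bag A) = (9/10)(9/10)(9/10) = 0.729; P(data | bag B) = (6/9)(6/9)(6/9) = 0.2963; P(data | bag C) = (4/10)(4/10)(4/10) = 0.064.
The prior-weighted likelihoods are 4/7 · 0.729 = 0.41657, 1/7 · 0.2963 = 0.042328, 2/7 · 0.064 = 0.018286; summing to 0.47719.
So P(bag B | data) = (0.042328) / (0.47719) = 0.088704.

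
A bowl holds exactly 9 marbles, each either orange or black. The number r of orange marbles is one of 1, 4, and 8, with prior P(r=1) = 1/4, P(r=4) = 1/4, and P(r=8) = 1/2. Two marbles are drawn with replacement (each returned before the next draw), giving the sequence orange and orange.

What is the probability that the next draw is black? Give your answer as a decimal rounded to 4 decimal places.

0.1655

Under each hypothesis, the probability of the observed sequence is: P(data | r = 1) = (1/9)(1/9) = 1/81; P(data | r = 4) = (4/9)(4/9) = 16/81; P(data | r = 8) = (8/9)(8/9) = 64/81.
Weighting by the prior gives 1/4 · 1/81 = 1/324, 1/4 · 16/81 = 4/81, 1/2 · 64/81 = 32/81; these sum to 145/324.
Normalising, the posterior is P(r = 1 | data) = 1/145, P(r = 4 | data) = 16/145, P(r = 8 | data) = 128/145.
The predictive probability is P(black next | data) = (8/9)(1/145) + (5/9)(16/145) + (1/9)(128/145) = 24/145.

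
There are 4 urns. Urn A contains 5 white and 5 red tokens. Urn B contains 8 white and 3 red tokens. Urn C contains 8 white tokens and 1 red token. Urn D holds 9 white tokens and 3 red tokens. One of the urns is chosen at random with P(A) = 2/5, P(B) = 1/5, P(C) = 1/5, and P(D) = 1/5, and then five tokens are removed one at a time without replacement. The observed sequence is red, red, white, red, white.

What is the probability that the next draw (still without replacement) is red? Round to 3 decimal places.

The likelihood of the observed sequence under each hypothesis: P(data | urn A) = (5/10)(4/9)(5/8)(3/7)(4/6) = 0.039683; P(data | urn B) = (3/11)(2/10)(8/9)(1/8)(7/7) = 0.0060606; P(data | urn C) = (1/9)(0/8) = 0; P(data | urn D) = (3/12)(2/11)(9/10)(1/9)(8/8) = 0.0045455.
Multiplying each by its prior: 2/5 · 0.039683 = 0.015873, 1/5 · 0.0060606 = 0.0012121, 1/5 · 0 = 0, 1/5 · 0.0045455 = 0.00090909; summing to 0.017994.
The posterior is then P(urn A | data) = 0.88212, P(urn B | data) = 0.067362, P(urn C | data) = 0, P(urn D | data) = 0.050521.
Averaging over the posterior, P(red next | data) = (2/5)(0.88212) + (0)(0.067362) + (0)(0.050521) = 0.35285.

0.353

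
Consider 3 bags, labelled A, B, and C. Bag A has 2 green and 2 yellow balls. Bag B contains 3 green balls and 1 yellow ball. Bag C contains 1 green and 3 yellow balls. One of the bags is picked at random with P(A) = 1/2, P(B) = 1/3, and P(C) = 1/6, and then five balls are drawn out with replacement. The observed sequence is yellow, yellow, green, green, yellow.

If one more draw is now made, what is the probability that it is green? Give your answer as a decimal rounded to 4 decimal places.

0.4840

The likelihood of the observed sequence under each hypothesis: P(data | bag A) = (2/4)(2/4)(2/4)(2/4)(2/4) = 0.03125; P(data | bag B) = (1/4)(1/4)(3/4)(3/4)(1/4) = 0.0087891; P(data | bag C) = (3/4)(3/4)(1/4)(1/4)(3/4) = 0.026367.
The prior-weighted likelihoods are 1/2 · 0.03125 = 0.015625, 1/3 · 0.0087891 = 0.0029297, 1/6 · 0.026367 = 0.0043945; summing to 0.022949.
Dividing through by the total gives posterior P(bag A | data) = 0.68085, P(bag B | data) = 0.12766, P(bag C | data) = 0.19149.
Averaging over the posterior, P(green next | data) = (1/2)(0.68085) + (3/4)(0.12766) + (1/4)(0.19149) = 0.48404.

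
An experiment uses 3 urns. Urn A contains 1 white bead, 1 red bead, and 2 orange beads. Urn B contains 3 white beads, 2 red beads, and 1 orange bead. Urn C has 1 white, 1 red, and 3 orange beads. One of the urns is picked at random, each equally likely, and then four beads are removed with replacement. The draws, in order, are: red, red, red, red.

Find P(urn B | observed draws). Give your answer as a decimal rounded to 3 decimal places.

0.692

Compute the likelihood of the observed sequence for each case: P(data | urn A) = (1/4)(1/4)(1/4)(1/4) = 0.0039062; P(data | urn B) = (2/6)(2/6)(2/6)(2/6) = 0.012346; P(data | urn C) = (1/5)(1/5)(1/5)(1/5) = 0.0016.
Multiplying each by its prior: 1/3 · 0.0039062 = 0.0013021, 1/3 · 0.012346 = 0.0041152, 1/3 · 0.0016 = 0.00053333; summing to 0.0059506.
Therefore the posterior P(urn B | data) = (0.0041152) / (0.0059506) = 0.69156.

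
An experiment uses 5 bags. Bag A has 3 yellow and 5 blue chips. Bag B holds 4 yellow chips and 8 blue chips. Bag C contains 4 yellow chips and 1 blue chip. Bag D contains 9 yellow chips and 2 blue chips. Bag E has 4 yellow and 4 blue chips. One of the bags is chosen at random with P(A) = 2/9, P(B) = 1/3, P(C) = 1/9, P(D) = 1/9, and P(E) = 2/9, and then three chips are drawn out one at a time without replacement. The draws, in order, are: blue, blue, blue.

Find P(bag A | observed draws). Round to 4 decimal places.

0.2826

For each hypothesis, P(data | H) works out to: P(data | bag A) = (5/8)(4/7)(3/6) = 5/28; P(data | bag B) = (8/12)(7/11)(6/10) = 14/55; P(data | bag C) = (1/5)(0/4) = 0; P(data | bag D) = (2/11)(1/10)(0/9) = 0; P(data | bag E) = (4/8)(3/7)(2/6) = 1/14.
Multiplying each by its prior: 2/9 · 5/28 = 5/126, 1/3 · 14/55 = 14/165, 1/9 · 0 = 0, 1/9 · 0 = 0, 2/9 · 1/14 = 1/63; these sum to 139/990.
Therefore the posterior P(bag A | data) = (5/126) / (139/990) = 275/973.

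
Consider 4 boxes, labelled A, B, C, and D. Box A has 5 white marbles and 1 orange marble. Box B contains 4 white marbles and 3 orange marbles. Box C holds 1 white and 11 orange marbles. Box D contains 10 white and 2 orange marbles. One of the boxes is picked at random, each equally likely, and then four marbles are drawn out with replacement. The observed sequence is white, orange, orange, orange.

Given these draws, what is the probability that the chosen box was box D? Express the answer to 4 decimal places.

0.0330

The likelihood of the observed sequence under each hypothesis: P(data | box A) = (5/6)(1/6)(1/6)(1/6) = 0.003858; P(data | box B) = (4/7)(3/7)(3/7)(3/7) = 0.044981; P(data | box C) = (1/12)(11/12)(11/12)(11/12) = 0.064188; P(data | box D) = (10/12)(2/12)(2/12)(2/12) = 0.003858.
Weighting by the prior gives 1/4 · 0.003858 = 0.00096451, 1/4 · 0.044981 = 0.011245, 1/4 · 0.064188 = 0.016047, 1/4 · 0.003858 = 0.00096451; these sum to 0.029221.
So P(box D | data) = (0.00096451) / (0.029221) = 0.033007.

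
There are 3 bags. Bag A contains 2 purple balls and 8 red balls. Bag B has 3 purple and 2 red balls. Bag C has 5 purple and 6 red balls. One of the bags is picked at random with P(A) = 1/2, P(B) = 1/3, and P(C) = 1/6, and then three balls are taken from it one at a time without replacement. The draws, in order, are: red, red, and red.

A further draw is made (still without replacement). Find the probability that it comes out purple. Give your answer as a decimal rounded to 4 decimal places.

0.3127

The likelihood of the observed sequence under each hypothesis: P(data | bag A) = (8/10)(7/9)(6/8) = 7/15; P(data | bag B) = (2/5)(1/4)(0/3) = 0; P(data | bag C) = (6/11)(5/10)(4/9) = 4/33.
The prior-weighted likelihoods are 1/2 · 7/15 = 7/30, 1/3 · 0 = 0, 1/6 · 4/33 = 2/99; these sum to 251/990.
Dividing through by the total gives posterior P(bag A | data) = 231/251, P(bag B | data) = 0, P(bag C | data) = 20/251.
So P(purple next | data) = Σ P(purple next | H) P(H | data) = (2/7)(231/251) + (5/8)(20/251) = 157/502.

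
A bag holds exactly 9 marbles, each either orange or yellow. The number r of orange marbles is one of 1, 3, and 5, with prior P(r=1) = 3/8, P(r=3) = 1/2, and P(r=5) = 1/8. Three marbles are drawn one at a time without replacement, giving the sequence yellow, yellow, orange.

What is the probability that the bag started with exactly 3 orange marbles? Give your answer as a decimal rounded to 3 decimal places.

Under each hypothesis, the probability of the observed sequence is: P(data | r = 1) = (8/9)(7/8)(1/7) = 1/9; P(data | r = 3) = (6/9)(5/8)(3/7) = 5/28; P(data | r = 5) = (4/9)(3/8)(5/7) = 5/42.
The prior-weighted likelihoods are 3/8 · 1/9 = 1/24, 1/2 · 5/28 = 5/56, 1/8 · 5/42 = 5/336; summing to 7/48.
Hence P(r = 3 | data) = (5/56) / (7/48) = 30/49.

0.612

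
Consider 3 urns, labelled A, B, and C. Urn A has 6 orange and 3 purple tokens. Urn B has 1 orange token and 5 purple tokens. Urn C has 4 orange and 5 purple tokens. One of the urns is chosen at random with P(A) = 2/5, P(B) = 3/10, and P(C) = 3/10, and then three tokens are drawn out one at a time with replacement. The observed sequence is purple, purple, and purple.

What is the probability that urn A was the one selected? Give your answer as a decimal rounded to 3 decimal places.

0.062

Compute the likelihood of the observed sequence for each case: P(data | urn A) = (3/9)(3/9)(3/9) = 0.037037; P(data | urn B) = (5/6)(5/6)(5/6) = 0.5787; P(data | urn C) = (5/9)(5/9)(5/9) = 0.17147.
Weighting by the prior gives 2/5 · 0.037037 = 0.014815, 3/10 · 0.5787 = 0.17361, 3/10 · 0.17147 = 0.05144; these sum to 0.23987.
So P(urn A | data) = (0.014815) / (0.23987) = 0.061763.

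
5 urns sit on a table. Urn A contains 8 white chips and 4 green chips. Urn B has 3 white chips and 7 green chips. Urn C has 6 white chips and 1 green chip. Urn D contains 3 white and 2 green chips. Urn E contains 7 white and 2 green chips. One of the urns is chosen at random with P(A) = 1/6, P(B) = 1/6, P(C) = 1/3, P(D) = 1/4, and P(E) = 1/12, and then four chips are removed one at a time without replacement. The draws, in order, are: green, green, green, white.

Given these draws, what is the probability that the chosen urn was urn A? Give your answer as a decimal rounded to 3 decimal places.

Under each hypothesis, the probability of the observed sequence is: P(data | urn A) = (4/12)(3/11)(2/10)(8/9) = 0.016162; P(data | urn B) = (7/10)(6/9)(5/8)(3/7) = 0.125; P(data | urn C) = (1/7)(0/6) = 0; P(data | urn D) = (2/5)(1/4)(0/3) = 0; P(data | urn E) = (2/9)(1/8)(0/7) = 0.
Multiplying each by its prior: 1/6 · 0.016162 = 0.0026936, 1/6 · 0.125 = 0.020833, 1/3 · 0 = 0, 1/4 · 0 = 0, 1/12 · 0 = 0; with total 0.023527.
Therefore the posterior P(urn A | data) = (0.0026936) / (0.023527) = 0.11449.

0.114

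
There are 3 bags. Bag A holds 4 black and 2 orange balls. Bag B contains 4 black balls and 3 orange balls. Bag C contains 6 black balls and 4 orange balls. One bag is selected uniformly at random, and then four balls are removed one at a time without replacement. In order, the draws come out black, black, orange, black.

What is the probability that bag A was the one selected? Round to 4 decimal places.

0.4242

The likelihood of the observed sequence under each hypothesis: P(data | bag A) = (4/6)(3/5)(2/4)(2/3) = 2/15; P(data | bag B) = (4/7)(3/6)(3/5)(2/4) = 3/35; P(data | bag C) = (6/10)(5/9)(4/8)(4/7) = 2/21.
The prior-weighted likelihoods are 1/3 · 2/15 = 2/45, 1/3 · 3/35 = 1/35, 1/3 · 2/21 = 2/63; with total 11/105.
Therefore the posterior P(bag A | data) = (2/45) / (11/105) = 14/33.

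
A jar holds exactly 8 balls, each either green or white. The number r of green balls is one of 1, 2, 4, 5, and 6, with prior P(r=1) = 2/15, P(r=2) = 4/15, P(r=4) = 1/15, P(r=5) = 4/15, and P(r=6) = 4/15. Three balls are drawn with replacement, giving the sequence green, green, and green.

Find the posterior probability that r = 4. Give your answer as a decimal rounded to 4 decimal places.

Under each hypothesis, the probability of the observed sequence is: P(data | r = 1) = (1/8)(1/8)(1/8) = 0.0019531; P(data | r = 2) = (2/8)(2/8)(2/8) = 0.015625; P(data | r = 4) = (4/8)(4/8)(4/8) = 0.125; P(data | r = 5) = (5/8)(5/8)(5/8) = 0.24414; P(data | r = 6) = (6/8)(6/8)(6/8) = 0.42188.
The prior-weighted likelihoods are 2/15 · 0.0019531 = 0.00026042, 4/15 · 0.015625 = 0.0041667, 1/15 · 0.125 = 0.0083333, 4/15 · 0.24414 = 0.065104, 4/15 · 0.42188 = 0.1125; summing to 0.19036.
Therefore the posterior P(r = 4 | data) = (0.0083333) / (0.19036) = 0.043776.

0.0438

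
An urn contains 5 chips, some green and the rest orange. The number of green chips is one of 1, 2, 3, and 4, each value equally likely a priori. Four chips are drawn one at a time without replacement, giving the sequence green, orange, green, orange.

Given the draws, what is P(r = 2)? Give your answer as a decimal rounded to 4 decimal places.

0.5000

Under each hypothesis, the probability of the observed sequence is: P(data | r = 1) = (1/5)(4/4)(0/3) = 0; P(data | r = 2) = (2/5)(3/4)(1/3)(2/2) = 1/10; P(data | r = 3) = (3/5)(2/4)(2/3)(1/2) = 1/10; P(data | r = 4) = (4/5)(1/4)(3/3)(0/2) = 0.
The prior-weighted likelihoods are 1/4 · 0 = 0, 1/4 · 1/10 = 1/40, 1/4 · 1/10 = 1/40, 1/4 · 0 = 0; these sum to 1/20.
Hence P(r = 2 | data) = (1/40) / (1/20) = 1/2.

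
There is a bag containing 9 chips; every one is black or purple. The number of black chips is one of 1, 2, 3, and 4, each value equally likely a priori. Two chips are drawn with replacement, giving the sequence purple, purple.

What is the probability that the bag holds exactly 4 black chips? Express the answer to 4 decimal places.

For each hypothesis, P(data | H) works out to: P(data | r = 1) = (8/9)(8/9) = 64/81; P(data | r = 2) = (7/9)(7/9) = 49/81; P(data | r = 3) = (6/9)(6/9) = 4/9; P(data | r = 4) = (5/9)(5/9) = 25/81.
The prior-weighted likelihoods are 1/4 · 64/81 = 16/81, 1/4 · 49/81 = 49/324, 1/4 · 4/9 = 1/9, 1/4 · 25/81 = 25/324; summing to 29/54.
Therefore the posterior P(r = 4 | data) = (25/324) / (29/54) = 25/174.

0.1437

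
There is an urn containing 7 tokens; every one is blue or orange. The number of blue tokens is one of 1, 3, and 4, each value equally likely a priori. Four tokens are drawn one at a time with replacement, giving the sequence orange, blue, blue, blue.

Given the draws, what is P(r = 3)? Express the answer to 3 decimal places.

0.353

The likelihood of the observed sequence under each hypothesis: P(data | r = 1) = (6/7)(1/7)(1/7)(1/7) = 0.002499; P(data | r = 3) = (4/7)(3/7)(3/7)(3/7) = 0.044981; P(data | r = 4) = (3/7)(4/7)(4/7)(4/7) = 0.079967.
Multiplying each by its prior: 1/3 · 0.002499 = 0.00083299, 1/3 · 0.044981 = 0.014994, 1/3 · 0.079967 = 0.026656; summing to 0.042482.
By Bayes' rule, P(r = 3 | data) = (0.014994) / (0.042482) = 0.35294.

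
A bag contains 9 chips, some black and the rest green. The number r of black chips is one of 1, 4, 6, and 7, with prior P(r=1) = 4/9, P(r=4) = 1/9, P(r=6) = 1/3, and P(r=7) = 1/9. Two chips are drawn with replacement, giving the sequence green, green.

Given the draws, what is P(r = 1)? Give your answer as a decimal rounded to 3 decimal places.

0.821

For each hypothesis, P(data | H) works out to: P(data | r = 1) = (8/9)(8/9) = 64/81; P(data | r = 4) = (5/9)(5/9) = 25/81; P(data | r = 6) = (3/9)(3/9) = 1/9; P(data | r = 7) = (2/9)(2/9) = 4/81.
Multiplying each by its prior: 4/9 · 64/81 = 256/729, 1/9 · 25/81 = 25/729, 1/3 · 1/9 = 1/27, 1/9 · 4/81 = 4/729; with total 104/243.
Hence P(r = 1 | data) = (256/729) / (104/243) = 32/39.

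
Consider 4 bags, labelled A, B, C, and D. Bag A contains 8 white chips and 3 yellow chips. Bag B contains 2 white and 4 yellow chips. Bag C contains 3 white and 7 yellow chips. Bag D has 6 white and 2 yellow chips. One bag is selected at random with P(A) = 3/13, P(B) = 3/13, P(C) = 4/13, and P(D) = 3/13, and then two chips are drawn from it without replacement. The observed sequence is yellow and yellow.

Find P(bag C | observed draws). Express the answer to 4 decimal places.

0.5593

Under each hypothesis, the probability of the observed sequence is: P(data | bag A) = (3/11)(2/10) = 0.054545; P(data | bag B) = (4/6)(3/5) = 0.4; P(data | bag C) = (7/10)(6/9) = 0.46667; P(data | bag D) = (2/8)(1/7) = 0.035714.
The prior-weighted likelihoods are 3/13 · 0.054545 = 0.012587, 3/13 · 0.4 = 0.092308, 4/13 · 0.46667 = 0.14359, 3/13 · 0.035714 = 0.0082418; these sum to 0.25673.
Therefore the posterior P(bag C | data) = (0.14359) / (0.25673) = 0.55931.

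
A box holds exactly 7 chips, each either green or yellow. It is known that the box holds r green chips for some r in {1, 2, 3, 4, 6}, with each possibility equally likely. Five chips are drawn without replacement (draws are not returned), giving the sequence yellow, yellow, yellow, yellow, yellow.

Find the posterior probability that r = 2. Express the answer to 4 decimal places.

The likelihood of the observed sequence under each hypothesis: P(data | r = 1) = (6/7)(5/6)(4/5)(3/4)(2/3) = 2/7; P(data | r = 2) = (5/7)(4/6)(3/5)(2/4)(1/3) = 1/21; P(data | r = 3) = (4/7)(3/6)(2/5)(1/4)(0/3) = 0; P(data | r = 4) = (3/7)(2/6)(1/5)(0/4) = 0; P(data | r = 6) = (1/7)(0/6) = 0.
Multiplying each by its prior: 1/5 · 2/7 = 2/35, 1/5 · 1/21 = 1/105, 1/5 · 0 = 0, 1/5 · 0 = 0, 1/5 · 0 = 0; summing to 1/15.
By Bayes' rule, P(r = 2 | data) = (1/105) / (1/15) = 1/7.

0.1429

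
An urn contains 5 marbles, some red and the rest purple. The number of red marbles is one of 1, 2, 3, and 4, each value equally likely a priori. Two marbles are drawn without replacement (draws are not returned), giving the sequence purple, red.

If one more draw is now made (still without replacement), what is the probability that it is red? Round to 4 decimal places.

0.5000

Under each hypothesis, the probability of the observed sequence is: P(data | r = 1) = (4/5)(1/4) = 1/5; P(data | r = 2) = (3/5)(2/4) = 3/10; P(data | r = 3) = (2/5)(3/4) = 3/10; P(data | r = 4) = (1/5)(4/4) = 1/5.
Weighting by the prior gives 1/4 · 1/5 = 1/20, 1/4 · 3/10 = 3/40, 1/4 · 3/10 = 3/40, 1/4 · 1/5 = 1/20; these sum to 1/4.
The posterior is then P(r = 1 | data) = 1/5, P(r = 2 | data) = 3/10, P(r = 3 | data) = 3/10, P(r = 4 | data) = 1/5.
The predictive probability is P(red next | data) = (0)(1/5) + (1/3)(3/10) + (2/3)(3/10) + (1)(1/5) = 1/2.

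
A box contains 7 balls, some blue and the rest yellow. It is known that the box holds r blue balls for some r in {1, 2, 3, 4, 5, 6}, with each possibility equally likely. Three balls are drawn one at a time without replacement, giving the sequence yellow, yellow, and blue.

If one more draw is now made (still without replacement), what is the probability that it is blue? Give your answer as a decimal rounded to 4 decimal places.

Compute the likelihood of the observed sequence for each case: P(data | r = 1) = (6/7)(5/6)(1/5) = 1/7; P(data | r = 2) = (5/7)(4/6)(2/5) = 4/21; P(data | r = 3) = (4/7)(3/6)(3/5) = 6/35; P(data | r = 4) = (3/7)(2/6)(4/5) = 4/35; P(data | r = 5) = (2/7)(1/6)(5/5) = 1/21; P(data | r = 6) = (1/7)(0/6) = 0.
Weighting by the prior gives 1/6 · 1/7 = 1/42, 1/6 · 4/21 = 2/63, 1/6 · 6/35 = 1/35, 1/6 · 4/35 = 2/105, 1/6 · 1/21 = 1/126, 1/6 · 0 = 0; summing to 1/9.
The posterior is then P(r = 1 | data) = 3/14, P(r = 2 | data) = 2/7, P(r = 3 | data) = 9/35, P(r = 4 | data) = 6/35, P(r = 5 | data) = 1/14, P(r = 6 | data) = 0.
The predictive probability is P(blue next | data) = (0)(3/14) + (1/4)(2/7) + (1/2)(9/35) + (3/4)(6/35) + (1)(1/14) = 2/5.

0.4000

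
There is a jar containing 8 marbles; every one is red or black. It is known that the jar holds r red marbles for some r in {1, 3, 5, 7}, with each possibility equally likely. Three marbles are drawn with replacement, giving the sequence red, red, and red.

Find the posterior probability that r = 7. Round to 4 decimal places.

0.6915

For each hypothesis, P(data | H) works out to: P(data | r = 1) = (1/8)(1/8)(1/8) = 0.0019531; P(data | r = 3) = (3/8)(3/8)(3/8) = 0.052734; P(data | r = 5) = (5/8)(5/8)(5/8) = 0.24414; P(data | r = 7) = (7/8)(7/8)(7/8) = 0.66992.
Weighting by the prior gives 1/4 · 0.0019531 = 0.00048828, 1/4 · 0.052734 = 0.013184, 1/4 · 0.24414 = 0.061035, 1/4 · 0.66992 = 0.16748; these sum to 0.24219.
Hence P(r = 7 | data) = (0.16748) / (0.24219) = 0.69153.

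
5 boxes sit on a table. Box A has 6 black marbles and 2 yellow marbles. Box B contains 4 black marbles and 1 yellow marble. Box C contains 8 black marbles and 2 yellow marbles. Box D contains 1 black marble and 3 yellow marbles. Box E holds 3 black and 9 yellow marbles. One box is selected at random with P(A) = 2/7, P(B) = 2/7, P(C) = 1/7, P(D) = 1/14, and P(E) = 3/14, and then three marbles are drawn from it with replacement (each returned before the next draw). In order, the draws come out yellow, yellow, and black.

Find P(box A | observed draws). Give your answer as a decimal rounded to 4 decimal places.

Compute the likelihood of the observed sequence for each case: P(data | box A) = (2/8)(2/8)(6/8) = 0.046875; P(data | box B) = (1/5)(1/5)(4/5) = 0.032; P(data | box C) = (2/10)(2/10)(8/10) = 0.032; P(data | box D) = (3/4)(3/4)(1/4) = 0.14062; P(data | box E) = (9/12)(9/12)(3/12) = 0.14062.
The prior-weighted likelihoods are 2/7 · 0.046875 = 0.013393, 2/7 · 0.032 = 0.0091429, 1/7 · 0.032 = 0.0045714, 1/14 · 0.14062 = 0.010045, 3/14 · 0.14062 = 0.030134; these sum to 0.067286.
So P(box A | data) = (0.013393) / (0.067286) = 0.19904.

0.1990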